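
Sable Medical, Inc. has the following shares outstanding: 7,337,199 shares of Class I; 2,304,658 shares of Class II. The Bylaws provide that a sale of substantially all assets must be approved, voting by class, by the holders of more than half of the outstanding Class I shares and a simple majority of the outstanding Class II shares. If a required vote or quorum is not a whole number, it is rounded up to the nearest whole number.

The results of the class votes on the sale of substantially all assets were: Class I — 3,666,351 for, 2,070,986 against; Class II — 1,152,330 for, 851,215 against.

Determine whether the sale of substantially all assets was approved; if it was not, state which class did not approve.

Not approved — the Class I shares did not give the required vote.

Class I: a majority of 7337199 is 3668600; 3,668,600 required, 3,666,351 in favor — not approved.
Class II: a majority of 2304658 is 1152330; 1,152,330 required, 1,152,330 in favor — approved.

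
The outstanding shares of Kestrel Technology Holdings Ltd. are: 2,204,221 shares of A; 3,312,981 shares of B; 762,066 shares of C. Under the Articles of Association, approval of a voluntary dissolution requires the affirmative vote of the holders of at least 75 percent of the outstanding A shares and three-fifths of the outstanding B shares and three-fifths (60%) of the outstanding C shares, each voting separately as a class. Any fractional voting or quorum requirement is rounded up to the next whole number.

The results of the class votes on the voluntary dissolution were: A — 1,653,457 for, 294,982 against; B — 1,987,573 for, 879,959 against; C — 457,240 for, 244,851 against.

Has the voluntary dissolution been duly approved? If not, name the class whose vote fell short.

Not approved — the B shares did not give the required vote.

A: 3/4 of 2204221 = 1653165.75, rounded up to 1653166; 1,653,166 required, 1,653,457 in favor — approved.
B: 3/5 of 3312981 = 1987788.60, rounded up to 1987789; 1,987,789 required, 1,987,573 in favor — not approved.
C: 3/5 of 762066 = 457239.60, rounded up to 457240; 457,240 required, 457,240 in favor — approved.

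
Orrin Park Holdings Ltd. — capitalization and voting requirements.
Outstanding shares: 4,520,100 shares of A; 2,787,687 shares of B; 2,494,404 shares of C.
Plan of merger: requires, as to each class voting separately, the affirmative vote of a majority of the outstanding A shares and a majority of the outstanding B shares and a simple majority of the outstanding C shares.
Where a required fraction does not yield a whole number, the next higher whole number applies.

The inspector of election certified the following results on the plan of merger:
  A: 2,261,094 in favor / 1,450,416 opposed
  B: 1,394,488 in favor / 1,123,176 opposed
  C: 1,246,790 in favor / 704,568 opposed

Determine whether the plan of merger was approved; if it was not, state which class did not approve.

A: a majority of 4520100 is 2260051; 2,260,051 required, 2,261,094 in favor — approved.
B: a majority of 2787687 is 1393844; 1,393,844 required, 1,394,488 in favor — approved.
C: a majority of 2494404 is 1247203; 1,247,203 required, 1,246,790 in favor — not approved.

Not approved — the C shares did not give the required vote.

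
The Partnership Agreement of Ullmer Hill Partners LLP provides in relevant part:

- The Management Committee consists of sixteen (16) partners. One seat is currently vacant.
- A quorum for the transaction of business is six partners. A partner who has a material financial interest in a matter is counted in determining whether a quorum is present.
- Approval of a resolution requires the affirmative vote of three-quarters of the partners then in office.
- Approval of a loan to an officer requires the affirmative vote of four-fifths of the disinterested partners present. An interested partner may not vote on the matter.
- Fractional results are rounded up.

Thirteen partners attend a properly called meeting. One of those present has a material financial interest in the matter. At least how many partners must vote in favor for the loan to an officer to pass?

The loan to an officer requires four-fifths of the disinterested partners present (13 − 1 = 12).
4/5 of 12 = 9.60, rounded up to 10.

10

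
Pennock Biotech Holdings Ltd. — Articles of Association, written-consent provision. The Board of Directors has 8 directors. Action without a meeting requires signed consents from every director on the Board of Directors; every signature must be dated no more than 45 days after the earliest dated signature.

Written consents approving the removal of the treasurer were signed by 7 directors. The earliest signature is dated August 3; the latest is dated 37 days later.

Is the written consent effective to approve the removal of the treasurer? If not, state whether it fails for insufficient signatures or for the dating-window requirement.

Signatures required: every one of 8 — unanimous means all 8, so 8 needed; 7 signed. Insufficient.
Dating window: the latest signature is 37 days after the earliest; the limit is 45 days. Within the window.

Not effective — insufficient signatures.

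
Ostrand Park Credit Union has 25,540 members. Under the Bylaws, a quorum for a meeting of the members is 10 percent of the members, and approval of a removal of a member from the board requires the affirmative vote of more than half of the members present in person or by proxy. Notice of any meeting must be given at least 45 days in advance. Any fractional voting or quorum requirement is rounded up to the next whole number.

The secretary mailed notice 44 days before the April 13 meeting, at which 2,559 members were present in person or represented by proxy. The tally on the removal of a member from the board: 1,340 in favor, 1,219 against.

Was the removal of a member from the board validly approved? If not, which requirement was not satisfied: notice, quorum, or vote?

Notice: 44 days given; 45 required. Not satisfied.
Quorum: 10% of 25,540 = 2,554; 2,559 present. Satisfied.
Vote: requires a majority of those present (2,559); a majority of 2559 is 1280, so 1,280 needed; 1,340 in favor. Satisfied.

Invalid — notice requirement not satisfied.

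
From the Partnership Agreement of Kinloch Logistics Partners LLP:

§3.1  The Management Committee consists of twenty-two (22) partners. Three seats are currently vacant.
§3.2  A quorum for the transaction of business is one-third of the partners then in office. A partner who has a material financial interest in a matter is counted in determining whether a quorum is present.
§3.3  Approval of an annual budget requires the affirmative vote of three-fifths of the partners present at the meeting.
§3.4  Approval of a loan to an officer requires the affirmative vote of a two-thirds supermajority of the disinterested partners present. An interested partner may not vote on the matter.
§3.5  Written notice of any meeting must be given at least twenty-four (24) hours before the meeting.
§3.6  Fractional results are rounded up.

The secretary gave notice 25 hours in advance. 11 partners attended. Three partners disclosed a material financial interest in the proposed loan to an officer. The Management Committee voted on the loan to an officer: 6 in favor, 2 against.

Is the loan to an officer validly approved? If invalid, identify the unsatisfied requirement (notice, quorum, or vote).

Notice: 25 hours given; 24 required (25 ≥ 24). Satisfied.
Quorum: 11 present (interested partners count toward quorum); quorum is 7. Satisfied.
Vote: the loan to an officer requires two-thirds of the disinterested partners present (11 − 3 = 8). 2/3 of 8 = 5.33, rounded up to 6, so 6 affirmative votes are needed; 6 voted in favor. Satisfied.

Valid — all requirements satisfied.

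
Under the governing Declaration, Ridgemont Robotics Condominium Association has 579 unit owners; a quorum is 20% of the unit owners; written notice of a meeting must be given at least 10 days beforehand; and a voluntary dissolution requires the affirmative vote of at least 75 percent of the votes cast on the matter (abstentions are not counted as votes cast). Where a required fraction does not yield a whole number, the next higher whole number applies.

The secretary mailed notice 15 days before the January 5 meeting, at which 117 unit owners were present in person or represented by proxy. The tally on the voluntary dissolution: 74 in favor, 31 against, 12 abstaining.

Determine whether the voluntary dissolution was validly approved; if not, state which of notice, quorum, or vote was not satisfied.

Notice: 15 days given; 10 required. Satisfied.
Quorum: 20% of 579 = 115.80, rounded up to 116; 117 present. Satisfied.
Vote: requires three-fourths of the votes cast (117 − 12 abstaining = 105); 3/4 of 105 = 78.75, rounded up to 79, so 79 needed; 74 in favor. Not satisfied.

Invalid — vote requirement not satisfied.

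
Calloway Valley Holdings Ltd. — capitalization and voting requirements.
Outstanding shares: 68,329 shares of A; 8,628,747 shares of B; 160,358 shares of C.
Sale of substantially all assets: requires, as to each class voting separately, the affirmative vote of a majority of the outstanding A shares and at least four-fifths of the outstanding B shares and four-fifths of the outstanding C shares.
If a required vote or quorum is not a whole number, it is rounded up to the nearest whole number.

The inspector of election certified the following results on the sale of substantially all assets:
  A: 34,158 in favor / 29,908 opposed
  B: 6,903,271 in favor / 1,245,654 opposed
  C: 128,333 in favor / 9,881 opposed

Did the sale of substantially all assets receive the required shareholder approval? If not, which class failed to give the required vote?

Not approved — the A shares did not give the required vote.

A: a majority of 68329 is 34165; 34,165 required, 34,158 in favor — not approved.
B: 4/5 of 8628747 = 6902997.60, rounded up to 6902998; 6,902,998 required, 6,903,271 in favor — approved.
C: 4/5 of 160358 = 128286.40, rounded up to 128287; 128,287 required, 128,333 in favor — approved.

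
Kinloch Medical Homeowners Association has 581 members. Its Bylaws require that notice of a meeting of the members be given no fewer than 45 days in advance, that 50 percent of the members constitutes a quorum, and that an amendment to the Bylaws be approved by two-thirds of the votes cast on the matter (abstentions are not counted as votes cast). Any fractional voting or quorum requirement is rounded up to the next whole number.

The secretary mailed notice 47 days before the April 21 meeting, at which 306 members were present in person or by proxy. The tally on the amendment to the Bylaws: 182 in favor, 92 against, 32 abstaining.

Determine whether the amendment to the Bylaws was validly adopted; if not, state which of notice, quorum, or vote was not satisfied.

Notice: 47 days given; 45 required. Satisfied.
Quorum: 50% of 581 = 290.50, rounded up to 291; 306 present. Satisfied.
Vote: requires two-thirds of the votes cast (306 − 32 abstaining = 274); 2/3 of 274 = 182.67, rounded up to 183, so 183 needed; 182 in favor. Not satisfied.

Invalid — vote requirement not satisfied.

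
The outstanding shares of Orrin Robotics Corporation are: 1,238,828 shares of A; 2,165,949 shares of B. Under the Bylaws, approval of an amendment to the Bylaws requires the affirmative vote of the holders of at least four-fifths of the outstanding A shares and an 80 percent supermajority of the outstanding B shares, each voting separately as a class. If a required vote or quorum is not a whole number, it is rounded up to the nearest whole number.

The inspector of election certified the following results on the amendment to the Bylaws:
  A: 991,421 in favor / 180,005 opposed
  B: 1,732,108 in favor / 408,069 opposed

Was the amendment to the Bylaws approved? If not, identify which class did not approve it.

A: 4/5 of 1238828 = 991062.40, rounded up to 991063; 991,063 required, 991,421 in favor — approved.
B: 4/5 of 2165949 = 1732759.20, rounded up to 1732760; 1,732,760 required, 1,732,108 in favor — not approved.

Not approved — the B shares did not give the required vote.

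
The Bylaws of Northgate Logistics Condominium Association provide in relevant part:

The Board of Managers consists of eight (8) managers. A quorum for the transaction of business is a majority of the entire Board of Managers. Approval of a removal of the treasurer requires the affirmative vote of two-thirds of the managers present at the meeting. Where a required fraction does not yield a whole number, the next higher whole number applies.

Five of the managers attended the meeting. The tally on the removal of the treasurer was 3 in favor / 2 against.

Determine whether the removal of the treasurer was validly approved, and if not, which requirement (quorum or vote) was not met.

Invalid — vote requirement not satisfied.

Quorum: 5 present; quorum is 5. Satisfied.
Vote: the removal of the treasurer requires two-thirds of the managers present (5). 2/3 of 5 = 3.33, rounded up to 4, so 4 affirmative votes are needed; 3 voted in favor. Not satisfied.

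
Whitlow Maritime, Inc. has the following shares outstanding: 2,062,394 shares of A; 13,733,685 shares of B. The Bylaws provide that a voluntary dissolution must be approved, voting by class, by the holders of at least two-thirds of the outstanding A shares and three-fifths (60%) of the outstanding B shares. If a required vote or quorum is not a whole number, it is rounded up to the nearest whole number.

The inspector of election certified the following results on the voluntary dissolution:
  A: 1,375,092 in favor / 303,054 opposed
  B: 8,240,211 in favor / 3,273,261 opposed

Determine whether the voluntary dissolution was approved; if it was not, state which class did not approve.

Approved — every class gave the required vote.

A: 2/3 of 2062394 = 1374929.33, rounded up to 1374930; 1,374,930 required, 1,375,092 in favor — approved.
B: 3/5 of 13733685 = 8240211; 8,240,211 required, 8,240,211 in favor — approved.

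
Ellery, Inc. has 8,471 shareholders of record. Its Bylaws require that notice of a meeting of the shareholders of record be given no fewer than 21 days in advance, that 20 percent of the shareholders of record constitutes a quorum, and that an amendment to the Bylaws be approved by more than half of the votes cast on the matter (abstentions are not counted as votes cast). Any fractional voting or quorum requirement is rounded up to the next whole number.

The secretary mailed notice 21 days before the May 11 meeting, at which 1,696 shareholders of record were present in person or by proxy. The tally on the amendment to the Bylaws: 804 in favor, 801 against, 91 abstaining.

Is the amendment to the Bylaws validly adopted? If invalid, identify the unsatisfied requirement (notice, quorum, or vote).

Notice: 21 days given; 21 required. Satisfied.
Quorum: 20% of 8,471 = 1,694.20, rounded up to 1,695; 1,696 present. Satisfied.
Vote: requires a majority of the votes cast (1,696 − 91 abstaining = 1,605); a majority of 1605 is 803, so 803 needed; 804 in favor. Satisfied.

Valid — all requirements satisfied.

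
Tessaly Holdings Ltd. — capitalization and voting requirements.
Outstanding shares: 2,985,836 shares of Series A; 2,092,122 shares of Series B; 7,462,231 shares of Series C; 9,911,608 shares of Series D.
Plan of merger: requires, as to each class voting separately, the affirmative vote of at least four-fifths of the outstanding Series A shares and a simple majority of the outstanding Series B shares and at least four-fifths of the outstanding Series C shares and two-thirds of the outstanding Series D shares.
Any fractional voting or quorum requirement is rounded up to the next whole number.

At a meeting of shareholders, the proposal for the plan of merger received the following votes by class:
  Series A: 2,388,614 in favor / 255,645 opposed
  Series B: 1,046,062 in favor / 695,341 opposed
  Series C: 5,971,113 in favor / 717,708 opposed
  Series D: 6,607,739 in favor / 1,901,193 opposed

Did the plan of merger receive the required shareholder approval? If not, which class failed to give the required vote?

Not approved — the Series A shares did not give the required vote.

Series A: 4/5 of 2985836 = 2388668.80, rounded up to 2388669; 2,388,669 required, 2,388,614 in favor — not approved.
Series B: a majority of 2092122 is 1046062; 1,046,062 required, 1,046,062 in favor — approved.
Series C: 4/5 of 7462231 = 5969784.80, rounded up to 5969785; 5,969,785 required, 5,971,113 in favor — approved.
Series D: 2/3 of 9911608 = 6607738.67, rounded up to 6607739; 6,607,739 required, 6,607,739 in favor — approved.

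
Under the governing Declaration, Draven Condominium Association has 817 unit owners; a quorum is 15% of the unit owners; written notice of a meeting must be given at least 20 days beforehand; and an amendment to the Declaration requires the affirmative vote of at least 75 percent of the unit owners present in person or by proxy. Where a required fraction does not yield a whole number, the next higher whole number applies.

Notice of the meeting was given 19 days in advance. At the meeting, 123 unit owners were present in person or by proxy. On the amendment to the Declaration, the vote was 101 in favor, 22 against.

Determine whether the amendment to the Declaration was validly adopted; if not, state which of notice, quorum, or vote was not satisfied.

Notice: 19 days given; 20 required. Not satisfied.
Quorum: 15% of 817 = 122.55, rounded up to 123; 123 present. Satisfied.
Vote: requires three-fourths of those present (123); 3/4 of 123 = 92.25, rounded up to 93, so 93 needed; 101 in favor. Satisfied.

Invalid — notice requirement not satisfied.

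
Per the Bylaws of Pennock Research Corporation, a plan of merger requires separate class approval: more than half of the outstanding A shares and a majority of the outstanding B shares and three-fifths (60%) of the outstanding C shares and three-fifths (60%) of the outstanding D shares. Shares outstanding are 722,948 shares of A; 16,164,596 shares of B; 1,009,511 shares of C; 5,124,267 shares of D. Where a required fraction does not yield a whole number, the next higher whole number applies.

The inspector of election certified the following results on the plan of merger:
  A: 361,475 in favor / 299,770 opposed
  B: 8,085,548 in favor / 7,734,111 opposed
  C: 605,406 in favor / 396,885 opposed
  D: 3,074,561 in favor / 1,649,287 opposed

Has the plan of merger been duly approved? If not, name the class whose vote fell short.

A: a majority of 722948 is 361475; 361,475 required, 361,475 in favor — approved.
B: a majority of 16164596 is 8082299; 8,082,299 required, 8,085,548 in favor — approved.
C: 3/5 of 1009511 = 605706.60, rounded up to 605707; 605,707 required, 605,406 in favor — not approved.
D: 3/5 of 5124267 = 3074560.20, rounded up to 3074561; 3,074,561 required, 3,074,561 in favor — approved.

Not approved — the C shares did not give the required vote.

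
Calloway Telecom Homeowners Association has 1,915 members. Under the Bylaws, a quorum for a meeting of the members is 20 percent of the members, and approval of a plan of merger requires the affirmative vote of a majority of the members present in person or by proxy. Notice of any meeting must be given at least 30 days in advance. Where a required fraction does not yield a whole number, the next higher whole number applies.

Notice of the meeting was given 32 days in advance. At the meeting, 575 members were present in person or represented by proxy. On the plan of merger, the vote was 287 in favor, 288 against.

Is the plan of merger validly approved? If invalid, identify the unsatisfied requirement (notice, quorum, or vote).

Notice: 32 days given; 30 required. Satisfied.
Quorum: 20% of 1,915 = 383; 575 present. Satisfied.
Vote: requires a majority of those present (575); a majority of 575 is 288, so 288 needed; 287 in favor. Not satisfied.

Invalid — vote requirement not satisfied.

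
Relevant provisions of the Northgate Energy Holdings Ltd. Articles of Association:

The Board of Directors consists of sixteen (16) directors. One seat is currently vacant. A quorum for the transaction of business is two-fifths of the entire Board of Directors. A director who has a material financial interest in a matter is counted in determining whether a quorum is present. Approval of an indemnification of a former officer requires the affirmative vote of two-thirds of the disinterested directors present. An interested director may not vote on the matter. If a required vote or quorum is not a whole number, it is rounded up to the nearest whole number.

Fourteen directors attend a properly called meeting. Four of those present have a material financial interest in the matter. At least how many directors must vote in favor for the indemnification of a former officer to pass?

The indemnification of a former officer requires two-thirds of the disinterested directors present (14 − 4 = 10).
2/3 of 10 = 6.67, rounded up to 7.

7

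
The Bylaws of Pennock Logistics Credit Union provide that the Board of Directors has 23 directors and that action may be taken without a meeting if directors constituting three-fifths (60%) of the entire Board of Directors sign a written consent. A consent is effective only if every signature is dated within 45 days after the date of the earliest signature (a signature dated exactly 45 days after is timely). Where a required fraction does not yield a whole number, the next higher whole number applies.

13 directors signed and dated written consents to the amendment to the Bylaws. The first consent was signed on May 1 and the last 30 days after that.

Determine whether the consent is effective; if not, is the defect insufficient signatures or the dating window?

Signatures required: three-fifths (60%) of 23 — 3/5 of 23 = 13.80, rounded up to 14, so 14 needed; 13 signed. Insufficient.
Dating window: the latest signature is 30 days after the earliest; the limit is 45 days. Within the window.

Not effective — insufficient signatures.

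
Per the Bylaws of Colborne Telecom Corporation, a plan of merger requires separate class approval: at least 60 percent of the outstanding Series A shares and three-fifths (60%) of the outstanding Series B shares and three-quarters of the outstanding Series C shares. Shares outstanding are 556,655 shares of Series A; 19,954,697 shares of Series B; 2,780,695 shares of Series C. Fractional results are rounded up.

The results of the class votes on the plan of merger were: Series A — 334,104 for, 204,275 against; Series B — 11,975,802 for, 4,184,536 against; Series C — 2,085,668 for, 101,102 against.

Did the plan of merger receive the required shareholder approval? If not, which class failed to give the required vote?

Approved — every class gave the required vote.

Series A: 3/5 of 556655 = 333993; 333,993 required, 334,104 in favor — approved.
Series B: 3/5 of 19954697 = 11972818.20, rounded up to 11972819; 11,972,819 required, 11,975,802 in favor — approved.
Series C: 3/4 of 2780695 = 2085521.25, rounded up to 2085522; 2,085,522 required, 2,085,668 in favor — approved.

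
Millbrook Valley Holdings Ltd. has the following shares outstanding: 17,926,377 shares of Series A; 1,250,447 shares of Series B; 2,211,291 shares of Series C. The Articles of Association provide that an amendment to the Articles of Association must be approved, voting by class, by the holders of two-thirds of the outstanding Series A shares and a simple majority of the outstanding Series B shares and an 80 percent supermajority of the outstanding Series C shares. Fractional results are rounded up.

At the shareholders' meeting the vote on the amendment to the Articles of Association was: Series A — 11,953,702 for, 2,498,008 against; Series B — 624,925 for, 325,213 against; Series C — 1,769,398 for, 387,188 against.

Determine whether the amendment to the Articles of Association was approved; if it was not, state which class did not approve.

Not approved — the Series B shares did not give the required vote.

Series A: 2/3 of 17926377 = 11950918; 11,950,918 required, 11,953,702 in favor — approved.
Series B: a majority of 1250447 is 625224; 625,224 required, 624,925 in favor — not approved.
Series C: 4/5 of 2211291 = 1769032.80, rounded up to 1769033; 1,769,033 required, 1,769,398 in favor — approved.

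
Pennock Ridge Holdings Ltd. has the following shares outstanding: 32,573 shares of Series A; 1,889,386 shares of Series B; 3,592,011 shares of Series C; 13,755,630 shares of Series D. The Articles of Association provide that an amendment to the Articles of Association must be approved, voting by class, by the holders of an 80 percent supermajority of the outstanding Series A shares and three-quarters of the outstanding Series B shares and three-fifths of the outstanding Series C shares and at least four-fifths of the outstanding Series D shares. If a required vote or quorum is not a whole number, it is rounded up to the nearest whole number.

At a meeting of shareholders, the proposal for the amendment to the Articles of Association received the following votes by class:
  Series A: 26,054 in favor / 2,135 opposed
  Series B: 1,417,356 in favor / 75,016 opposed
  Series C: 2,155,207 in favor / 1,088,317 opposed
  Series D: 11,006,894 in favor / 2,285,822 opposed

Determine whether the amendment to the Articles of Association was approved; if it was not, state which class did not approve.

Series A: 4/5 of 32573 = 26058.40, rounded up to 26059; 26,059 required, 26,054 in favor — not approved.
Series B: 3/4 of 1889386 = 1417039.50, rounded up to 1417040; 1,417,040 required, 1,417,356 in favor — approved.
Series C: 3/5 of 3592011 = 2155206.60, rounded up to 2155207; 2,155,207 required, 2,155,207 in favor — approved.
Series D: 4/5 of 13755630 = 11004504; 11,004,504 required, 11,006,894 in favor — approved.

Not approved — the Series A shares did not give the required vote.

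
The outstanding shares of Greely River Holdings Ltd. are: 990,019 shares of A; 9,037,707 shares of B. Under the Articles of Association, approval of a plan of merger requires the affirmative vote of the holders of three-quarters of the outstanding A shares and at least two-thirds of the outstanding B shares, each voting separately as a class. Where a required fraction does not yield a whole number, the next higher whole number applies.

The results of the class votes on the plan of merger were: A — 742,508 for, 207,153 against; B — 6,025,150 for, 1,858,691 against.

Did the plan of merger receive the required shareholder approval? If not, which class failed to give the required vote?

A: 3/4 of 990019 = 742514.25, rounded up to 742515; 742,515 required, 742,508 in favor — not approved.
B: 2/3 of 9037707 = 6025138; 6,025,138 required, 6,025,150 in favor — approved.

Not approved — the A shares did not give the required vote.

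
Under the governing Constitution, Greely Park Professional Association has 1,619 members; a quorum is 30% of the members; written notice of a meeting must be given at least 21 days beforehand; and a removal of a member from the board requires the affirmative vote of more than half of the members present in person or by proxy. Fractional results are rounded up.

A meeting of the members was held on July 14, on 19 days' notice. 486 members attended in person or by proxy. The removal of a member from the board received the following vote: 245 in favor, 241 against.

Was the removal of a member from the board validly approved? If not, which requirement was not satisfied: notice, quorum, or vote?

Invalid — notice requirement not satisfied.

Notice: 19 days given; 21 required. Not satisfied.
Quorum: 30% of 1,619 = 485.70, rounded up to 486; 486 present. Satisfied.
Vote: requires a majority of those present (486); a majority of 486 is 244, so 244 needed; 245 in favor. Satisfied.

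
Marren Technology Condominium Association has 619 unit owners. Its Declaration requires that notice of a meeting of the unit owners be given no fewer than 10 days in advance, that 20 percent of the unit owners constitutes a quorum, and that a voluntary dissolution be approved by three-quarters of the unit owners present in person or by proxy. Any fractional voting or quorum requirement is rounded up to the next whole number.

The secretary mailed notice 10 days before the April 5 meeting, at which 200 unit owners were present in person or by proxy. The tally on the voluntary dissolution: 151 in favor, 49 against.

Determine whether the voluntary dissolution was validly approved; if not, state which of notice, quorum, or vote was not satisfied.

Notice: 10 days given; 10 required. Satisfied.
Quorum: 20% of 619 = 123.80, rounded up to 124; 200 present. Satisfied.
Vote: requires three-fourths of those present (200); 3/4 of 200 = 150, so 150 needed; 151 in favor. Satisfied.

Valid — all requirements satisfied.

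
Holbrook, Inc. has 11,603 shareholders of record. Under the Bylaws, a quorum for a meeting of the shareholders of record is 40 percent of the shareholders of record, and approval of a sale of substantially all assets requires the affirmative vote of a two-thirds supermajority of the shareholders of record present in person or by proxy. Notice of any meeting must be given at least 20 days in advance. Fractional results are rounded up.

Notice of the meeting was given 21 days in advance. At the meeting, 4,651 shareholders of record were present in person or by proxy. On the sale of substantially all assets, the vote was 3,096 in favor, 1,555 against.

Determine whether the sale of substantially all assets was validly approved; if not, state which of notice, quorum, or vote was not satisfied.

Notice: 21 days given; 20 required. Satisfied.
Quorum: 40% of 11,603 = 4,641.20, rounded up to 4,642; 4,651 present. Satisfied.
Vote: requires two-thirds of those present (4,651); 2/3 of 4651 = 3100.67, rounded up to 3101, so 3,101 needed; 3,096 in favor. Not satisfied.

Invalid — vote requirement not satisfied.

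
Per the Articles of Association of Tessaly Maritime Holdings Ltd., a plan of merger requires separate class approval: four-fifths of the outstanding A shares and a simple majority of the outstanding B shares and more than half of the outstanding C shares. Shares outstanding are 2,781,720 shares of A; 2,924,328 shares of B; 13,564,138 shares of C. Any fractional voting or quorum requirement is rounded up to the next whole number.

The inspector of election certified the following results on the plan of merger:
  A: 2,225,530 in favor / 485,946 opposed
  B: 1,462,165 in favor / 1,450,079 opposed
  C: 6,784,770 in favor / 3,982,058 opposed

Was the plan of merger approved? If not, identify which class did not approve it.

A: 4/5 of 2781720 = 2225376; 2,225,376 required, 2,225,530 in favor — approved.
B: a majority of 2924328 is 1462165; 1,462,165 required, 1,462,165 in favor — approved.
C: a majority of 13564138 is 6782070; 6,782,070 required, 6,784,770 in favor — approved.

Approved — every class gave the required vote.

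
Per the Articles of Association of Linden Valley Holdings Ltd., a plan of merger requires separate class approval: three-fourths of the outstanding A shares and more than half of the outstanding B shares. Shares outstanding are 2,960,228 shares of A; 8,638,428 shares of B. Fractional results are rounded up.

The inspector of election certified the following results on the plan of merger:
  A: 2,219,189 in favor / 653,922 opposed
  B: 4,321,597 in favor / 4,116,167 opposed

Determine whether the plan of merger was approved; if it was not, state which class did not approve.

A: 3/4 of 2960228 = 2220171; 2,220,171 required, 2,219,189 in favor — not approved.
B: a majority of 8638428 is 4319215; 4,319,215 required, 4,321,597 in favor — approved.

Not approved — the A shares did not give the required vote.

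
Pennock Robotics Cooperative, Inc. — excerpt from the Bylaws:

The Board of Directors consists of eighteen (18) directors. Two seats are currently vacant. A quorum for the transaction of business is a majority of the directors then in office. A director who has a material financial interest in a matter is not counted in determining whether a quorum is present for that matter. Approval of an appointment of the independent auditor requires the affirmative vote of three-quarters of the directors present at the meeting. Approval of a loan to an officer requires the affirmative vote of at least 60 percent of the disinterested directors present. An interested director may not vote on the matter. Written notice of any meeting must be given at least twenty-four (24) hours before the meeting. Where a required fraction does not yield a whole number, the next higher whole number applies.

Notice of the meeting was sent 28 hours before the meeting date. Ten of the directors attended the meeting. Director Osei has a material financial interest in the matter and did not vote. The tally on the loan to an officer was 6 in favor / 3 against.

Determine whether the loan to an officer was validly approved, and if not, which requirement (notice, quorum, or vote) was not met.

Notice: 28 hours given; 24 required (28 ≥ 24). Satisfied.
Quorum: 10 present, but the 1 interested director does not count, leaving 9. Quorum is 9. Satisfied.
Vote: the loan to an officer requires three-fifths of the disinterested directors present (10 − 1 = 9). 3/5 of 9 = 5.40, rounded up to 6, so 6 affirmative votes are needed; 6 voted in favor. Satisfied.

Valid — all requirements satisfied.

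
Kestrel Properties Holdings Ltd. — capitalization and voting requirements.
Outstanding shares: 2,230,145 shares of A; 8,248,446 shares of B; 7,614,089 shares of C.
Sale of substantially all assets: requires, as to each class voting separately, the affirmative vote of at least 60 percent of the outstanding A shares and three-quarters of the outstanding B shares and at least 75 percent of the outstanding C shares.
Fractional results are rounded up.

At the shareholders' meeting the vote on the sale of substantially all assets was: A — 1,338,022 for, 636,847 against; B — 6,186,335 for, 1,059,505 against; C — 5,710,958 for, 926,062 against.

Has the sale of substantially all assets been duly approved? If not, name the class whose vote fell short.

A: 3/5 of 2230145 = 1338087; 1,338,087 required, 1,338,022 in favor — not approved.
B: 3/4 of 8248446 = 6186334.50, rounded up to 6186335; 6,186,335 required, 6,186,335 in favor — approved.
C: 3/4 of 7614089 = 5710566.75, rounded up to 5710567; 5,710,567 required, 5,710,958 in favor — approved.

Not approved — the A shares did not give the required vote.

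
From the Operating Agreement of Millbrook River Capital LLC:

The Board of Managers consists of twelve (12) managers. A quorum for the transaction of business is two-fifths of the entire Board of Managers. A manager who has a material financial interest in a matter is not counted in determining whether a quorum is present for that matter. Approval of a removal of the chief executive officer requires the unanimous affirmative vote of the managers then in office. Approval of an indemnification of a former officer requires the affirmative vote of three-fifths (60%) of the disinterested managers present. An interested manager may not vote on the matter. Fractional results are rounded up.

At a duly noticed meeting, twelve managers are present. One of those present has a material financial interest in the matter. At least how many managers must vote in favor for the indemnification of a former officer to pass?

7

The indemnification of a former officer requires three-fifths of the disinterested managers present (12 − 1 = 11).
3/5 of 11 = 6.60, rounded up to 7.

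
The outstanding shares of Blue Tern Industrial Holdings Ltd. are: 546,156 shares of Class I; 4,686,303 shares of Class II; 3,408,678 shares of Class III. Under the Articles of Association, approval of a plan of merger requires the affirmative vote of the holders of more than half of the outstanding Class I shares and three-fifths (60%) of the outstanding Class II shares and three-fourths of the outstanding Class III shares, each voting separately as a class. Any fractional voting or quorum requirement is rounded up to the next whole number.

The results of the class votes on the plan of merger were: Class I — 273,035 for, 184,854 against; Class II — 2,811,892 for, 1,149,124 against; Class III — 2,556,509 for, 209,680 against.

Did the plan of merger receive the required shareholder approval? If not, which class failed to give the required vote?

Class I: a majority of 546156 is 273079; 273,079 required, 273,035 in favor — not approved.
Class II: 3/5 of 4686303 = 2811781.80, rounded up to 2811782; 2,811,782 required, 2,811,892 in favor — approved.
Class III: 3/4 of 3408678 = 2556508.50, rounded up to 2556509; 2,556,509 required, 2,556,509 in favor — approved.

Not approved — the Class I shares did not give the required vote.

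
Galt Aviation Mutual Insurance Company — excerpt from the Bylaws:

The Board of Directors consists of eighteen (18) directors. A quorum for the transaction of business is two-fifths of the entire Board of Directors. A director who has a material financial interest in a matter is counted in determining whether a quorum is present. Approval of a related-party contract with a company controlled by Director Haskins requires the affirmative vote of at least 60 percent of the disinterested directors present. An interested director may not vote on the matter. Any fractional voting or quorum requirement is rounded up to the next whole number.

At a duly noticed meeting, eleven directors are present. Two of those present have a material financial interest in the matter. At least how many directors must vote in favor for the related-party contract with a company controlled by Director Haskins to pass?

The related-party contract with a company controlled by Director Haskins requires three-fifths of the disinterested directors present (11 − 2 = 9).
3/5 of 9 = 5.40, rounded up to 6.

6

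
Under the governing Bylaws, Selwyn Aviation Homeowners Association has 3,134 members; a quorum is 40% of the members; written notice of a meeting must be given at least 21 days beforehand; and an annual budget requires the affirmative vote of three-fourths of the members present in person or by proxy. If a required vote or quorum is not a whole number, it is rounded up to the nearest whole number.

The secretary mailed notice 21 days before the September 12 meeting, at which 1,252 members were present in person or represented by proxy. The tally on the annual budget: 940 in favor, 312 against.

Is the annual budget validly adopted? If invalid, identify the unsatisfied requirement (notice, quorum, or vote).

Notice: 21 days given; 21 required. Satisfied.
Quorum: 40% of 3,134 = 1,253.60, rounded up to 1,254; 1,252 present. Not satisfied.
Vote: requires three-fourths of those present (1,252); 3/4 of 1252 = 939, so 939 needed; 940 in favor. Satisfied.

Invalid — quorum requirement not satisfied.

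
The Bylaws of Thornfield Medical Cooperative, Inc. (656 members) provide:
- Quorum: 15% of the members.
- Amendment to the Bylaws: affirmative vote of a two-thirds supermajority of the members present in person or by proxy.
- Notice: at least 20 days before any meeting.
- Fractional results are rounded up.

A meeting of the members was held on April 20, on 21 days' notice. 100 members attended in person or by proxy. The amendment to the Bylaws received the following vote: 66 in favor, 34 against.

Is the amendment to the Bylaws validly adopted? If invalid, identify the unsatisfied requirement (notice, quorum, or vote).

Invalid — vote requirement not satisfied.

Notice: 21 days given; 20 required. Satisfied.
Quorum: 15% of 656 = 98.40, rounded up to 99; 100 present. Satisfied.
Vote: requires two-thirds of those present (100); 2/3 of 100 = 66.67, rounded up to 67, so 67 needed; 66 in favor. Not satisfied.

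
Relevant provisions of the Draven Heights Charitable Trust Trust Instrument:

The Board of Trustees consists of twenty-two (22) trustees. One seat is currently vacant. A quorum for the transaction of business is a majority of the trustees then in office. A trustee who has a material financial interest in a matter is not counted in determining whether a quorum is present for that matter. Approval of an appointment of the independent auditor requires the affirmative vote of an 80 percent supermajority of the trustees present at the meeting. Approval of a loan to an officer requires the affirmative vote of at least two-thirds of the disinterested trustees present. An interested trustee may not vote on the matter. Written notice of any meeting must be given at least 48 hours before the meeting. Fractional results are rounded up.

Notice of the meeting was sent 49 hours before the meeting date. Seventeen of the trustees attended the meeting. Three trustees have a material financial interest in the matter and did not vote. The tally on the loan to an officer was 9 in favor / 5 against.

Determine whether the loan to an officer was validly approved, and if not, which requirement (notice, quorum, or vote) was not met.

Notice: 49 hours given; 48 required (49 ≥ 48). Satisfied.
Quorum: 17 present, but the 3 interested trustees do not count, leaving 14. Quorum is 11. Satisfied.
Vote: the loan to an officer requires two-thirds of the disinterested trustees present (17 − 3 = 14). 2/3 of 14 = 9.33, rounded up to 10, so 10 affirmative votes are needed; 9 voted in favor. Not satisfied.

Invalid — vote requirement not satisfied.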